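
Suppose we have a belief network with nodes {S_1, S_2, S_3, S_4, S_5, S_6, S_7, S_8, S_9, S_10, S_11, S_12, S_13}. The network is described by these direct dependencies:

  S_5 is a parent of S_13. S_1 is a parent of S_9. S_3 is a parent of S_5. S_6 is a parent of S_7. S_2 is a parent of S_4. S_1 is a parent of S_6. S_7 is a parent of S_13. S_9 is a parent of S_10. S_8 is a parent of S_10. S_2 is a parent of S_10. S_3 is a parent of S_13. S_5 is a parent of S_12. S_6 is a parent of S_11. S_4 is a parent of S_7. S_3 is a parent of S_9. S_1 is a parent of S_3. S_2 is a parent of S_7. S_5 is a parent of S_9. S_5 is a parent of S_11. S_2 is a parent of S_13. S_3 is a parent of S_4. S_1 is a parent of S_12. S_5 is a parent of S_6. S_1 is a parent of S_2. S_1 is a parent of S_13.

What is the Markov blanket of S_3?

{S_1, S_2, S_4, S_5, S_7, S_9, S_13}

Recall MB(v) = parents ∪ children ∪ spouses, where spouses are the other parents of v's children.
S_3's parents: S_1.
S_3's children: S_4, S_5, S_9, S_13.
Parents of each child, excluding S_3:
  S_4's other parent is S_2.
  S_5: no additional parents.
  S_9 also has parents S_1, S_5.
  S_13 also has parents S_1, S_2, S_5, S_7.
Union: {S_1} ∪ {S_4, S_5, S_9, S_13} ∪ {S_1, S_2, S_5, S_7} = {S_1, S_2, S_4, S_5, S_7, S_9, S_13}.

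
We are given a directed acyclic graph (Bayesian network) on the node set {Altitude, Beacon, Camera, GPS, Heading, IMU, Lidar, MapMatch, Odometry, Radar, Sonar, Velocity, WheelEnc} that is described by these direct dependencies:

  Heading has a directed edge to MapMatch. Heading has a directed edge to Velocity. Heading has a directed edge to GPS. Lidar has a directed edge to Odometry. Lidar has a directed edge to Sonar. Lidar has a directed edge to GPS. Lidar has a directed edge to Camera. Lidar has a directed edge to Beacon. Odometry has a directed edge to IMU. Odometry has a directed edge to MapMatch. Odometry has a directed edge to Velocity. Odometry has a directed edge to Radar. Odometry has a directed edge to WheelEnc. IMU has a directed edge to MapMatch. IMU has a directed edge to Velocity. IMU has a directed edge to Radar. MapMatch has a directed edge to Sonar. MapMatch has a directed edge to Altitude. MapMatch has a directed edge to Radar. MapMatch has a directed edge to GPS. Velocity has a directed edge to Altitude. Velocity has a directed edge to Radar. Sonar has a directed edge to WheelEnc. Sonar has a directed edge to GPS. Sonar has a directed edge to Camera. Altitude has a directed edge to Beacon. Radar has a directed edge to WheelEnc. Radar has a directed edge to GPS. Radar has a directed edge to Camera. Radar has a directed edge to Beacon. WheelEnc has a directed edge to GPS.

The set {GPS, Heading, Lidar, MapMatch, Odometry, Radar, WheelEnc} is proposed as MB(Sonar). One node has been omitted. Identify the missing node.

Pa(Sonar) = {Lidar, MapMatch}.
Sonar's children: Camera, GPS, WheelEnc.
Other parents of Sonar's children:
  parents(WheelEnc) \ {Sonar} = {Odometry, Radar}.
  parents(GPS) \ {Sonar} = {Heading, Lidar, MapMatch, Radar, WheelEnc}.
  Camera also has parents Lidar, Radar.
MB(Sonar) = {Camera, GPS, Heading, Lidar, MapMatch, Odometry, Radar, WheelEnc}.
Comparing with the claimed set, Camera is missing.

Camera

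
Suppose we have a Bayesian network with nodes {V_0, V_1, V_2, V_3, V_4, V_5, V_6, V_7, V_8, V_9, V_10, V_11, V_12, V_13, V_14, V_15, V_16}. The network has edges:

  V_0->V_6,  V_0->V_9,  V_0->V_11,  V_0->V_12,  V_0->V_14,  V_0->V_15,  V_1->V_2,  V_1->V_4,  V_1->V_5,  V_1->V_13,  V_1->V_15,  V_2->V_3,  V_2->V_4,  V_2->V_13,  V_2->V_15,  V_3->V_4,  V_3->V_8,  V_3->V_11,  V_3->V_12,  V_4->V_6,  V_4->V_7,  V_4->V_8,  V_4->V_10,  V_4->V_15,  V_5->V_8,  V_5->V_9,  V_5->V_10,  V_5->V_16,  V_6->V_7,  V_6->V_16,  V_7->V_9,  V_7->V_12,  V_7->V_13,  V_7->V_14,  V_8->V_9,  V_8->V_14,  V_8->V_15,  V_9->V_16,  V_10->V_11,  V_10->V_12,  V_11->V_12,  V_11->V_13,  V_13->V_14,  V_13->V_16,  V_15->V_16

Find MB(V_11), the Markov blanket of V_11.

Parents of V_11: V_0, V_3, V_10.
Ch(V_11) = {V_12, V_13}.
Co-parents of V_11 (other parents of its children):
  V_12's other parents are V_0, V_3, V_7, V_10.
  V_13's other parents are V_1, V_2, V_7.
Taking the union gives {V_0, V_1, V_2, V_3, V_7, V_10, V_12, V_13}.

{V_0, V_1, V_2, V_3, V_7, V_10, V_12, V_13}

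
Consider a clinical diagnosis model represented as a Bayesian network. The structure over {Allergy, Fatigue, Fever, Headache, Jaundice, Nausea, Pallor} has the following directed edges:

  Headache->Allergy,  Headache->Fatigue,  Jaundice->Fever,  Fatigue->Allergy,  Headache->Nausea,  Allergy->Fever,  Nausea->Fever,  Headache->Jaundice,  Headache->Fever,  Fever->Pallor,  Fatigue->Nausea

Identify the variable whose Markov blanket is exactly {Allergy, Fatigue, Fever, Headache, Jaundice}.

The target node must have every member of {Allergy, Fatigue, Fever, Headache, Jaundice} as a parent, child, or co-parent, and no others.
Parents of Nausea: Fatigue, Headache; children: Fever; co-parents: Allergy, Headache, Jaundice.
These exactly cover the given set, so the node is Nausea.

Nausea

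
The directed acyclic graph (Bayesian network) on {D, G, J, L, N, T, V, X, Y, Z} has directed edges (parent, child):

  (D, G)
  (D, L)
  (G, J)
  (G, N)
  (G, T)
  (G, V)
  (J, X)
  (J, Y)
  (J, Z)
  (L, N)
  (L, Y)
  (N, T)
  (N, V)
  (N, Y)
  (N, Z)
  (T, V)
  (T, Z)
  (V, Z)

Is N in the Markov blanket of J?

N is a co-parent of J: both are parents of Y, Z.
So N ∈ MB(J).

Yes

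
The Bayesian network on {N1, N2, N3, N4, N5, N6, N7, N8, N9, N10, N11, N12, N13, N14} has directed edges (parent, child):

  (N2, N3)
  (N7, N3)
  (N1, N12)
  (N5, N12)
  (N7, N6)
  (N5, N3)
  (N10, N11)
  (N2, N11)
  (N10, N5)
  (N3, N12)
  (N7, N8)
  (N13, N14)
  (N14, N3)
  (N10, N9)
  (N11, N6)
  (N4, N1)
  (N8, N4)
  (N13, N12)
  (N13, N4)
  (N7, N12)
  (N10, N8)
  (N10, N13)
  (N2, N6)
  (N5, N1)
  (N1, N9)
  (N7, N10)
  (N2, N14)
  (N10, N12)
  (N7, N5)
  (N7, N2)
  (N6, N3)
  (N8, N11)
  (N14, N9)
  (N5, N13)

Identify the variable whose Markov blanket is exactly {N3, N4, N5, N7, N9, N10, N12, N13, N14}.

N1

The target node must have every member of {N3, N4, N5, N7, N9, N10, N12, N13, N14} as a parent, child, or co-parent, and no others.
Parents of N1: N4, N5; children: N9, N12; co-parents: N3, N5, N7, N10, N13, N14.
These exactly cover the given set, so the node is N1.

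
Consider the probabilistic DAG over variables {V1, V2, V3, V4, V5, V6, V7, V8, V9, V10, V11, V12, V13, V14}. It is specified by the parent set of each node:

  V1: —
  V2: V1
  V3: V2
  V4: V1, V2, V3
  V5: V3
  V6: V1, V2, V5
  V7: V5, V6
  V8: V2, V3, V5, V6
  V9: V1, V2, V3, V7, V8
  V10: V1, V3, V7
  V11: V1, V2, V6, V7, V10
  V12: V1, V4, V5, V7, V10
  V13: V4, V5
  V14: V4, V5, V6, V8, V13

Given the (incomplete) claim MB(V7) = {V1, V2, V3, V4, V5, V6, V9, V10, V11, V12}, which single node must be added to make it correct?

V8

The Markov blanket of a node is its parents, its children, and the other parents of its children.
Ch(V7) = {V9, V10, V11, V12}.
Parents of V7: V5, V6.
Other parents of V7's children:
  V9's other parents are V1, V2, V3, V8.
  V10 also has parents V1, V3.
  V11's other parents are V1, V2, V6, V10.
  V12's other parents are V1, V4, V5, V10.
MB(V7) = {V1, V2, V3, V4, V5, V6, V8, V9, V10, V11, V12}.
Comparing with the claimed set, V8 is missing.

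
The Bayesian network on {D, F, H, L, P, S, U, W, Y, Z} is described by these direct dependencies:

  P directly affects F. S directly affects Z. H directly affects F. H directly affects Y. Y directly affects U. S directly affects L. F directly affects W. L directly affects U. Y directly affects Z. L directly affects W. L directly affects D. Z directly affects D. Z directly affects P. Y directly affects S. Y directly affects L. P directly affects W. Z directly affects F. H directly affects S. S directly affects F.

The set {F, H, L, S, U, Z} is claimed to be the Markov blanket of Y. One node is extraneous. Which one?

F

The Markov blanket of a node is its parents, its children, and the other parents of its children.
Parents of Y: H.
Y has children L, S, U, Z.
For each child, the remaining parents (spouses of Y):
  parents(S) \ {Y} = {H}.
  Z's other parent is S.
  L's other parent is S.
  U also has parent L.
MB(Y) = {H, L, S, U, Z}.
F is neither a parent, child, nor co-parent of Y, so it does not belong.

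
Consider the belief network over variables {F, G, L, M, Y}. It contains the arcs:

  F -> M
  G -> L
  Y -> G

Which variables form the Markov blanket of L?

The Markov blanket of a node is its parents, its children, and the other parents of its children.
L's children: none.
L's parents: G.
With no children, L has no spouses; the co-parent set is empty.
Taking the union gives {G}.

{G}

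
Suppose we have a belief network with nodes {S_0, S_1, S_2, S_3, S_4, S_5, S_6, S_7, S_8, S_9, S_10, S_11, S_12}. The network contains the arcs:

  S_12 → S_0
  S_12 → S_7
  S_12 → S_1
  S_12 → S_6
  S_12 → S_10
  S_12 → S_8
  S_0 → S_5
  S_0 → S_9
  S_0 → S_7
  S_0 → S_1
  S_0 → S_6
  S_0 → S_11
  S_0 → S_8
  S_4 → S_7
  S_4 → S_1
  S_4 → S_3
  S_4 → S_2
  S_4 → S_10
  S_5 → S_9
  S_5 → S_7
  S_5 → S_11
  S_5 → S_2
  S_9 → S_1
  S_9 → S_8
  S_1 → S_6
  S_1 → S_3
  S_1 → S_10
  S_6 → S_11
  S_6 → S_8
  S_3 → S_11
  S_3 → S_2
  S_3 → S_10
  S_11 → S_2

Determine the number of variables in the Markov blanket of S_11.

6

By definition, MB(S_11) is built from S_11's parents, S_11's children, and the co-parents of S_11.
Parents of S_11: S_0, S_3, S_5, S_6.
Children of S_11: S_2.
Other parents of S_11's children:
  parents(S_2) \ {S_11} = {S_3, S_4, S_5}.
MB(S_11) = {S_0, S_2, S_3, S_4, S_5, S_6}, which has 6 nodes.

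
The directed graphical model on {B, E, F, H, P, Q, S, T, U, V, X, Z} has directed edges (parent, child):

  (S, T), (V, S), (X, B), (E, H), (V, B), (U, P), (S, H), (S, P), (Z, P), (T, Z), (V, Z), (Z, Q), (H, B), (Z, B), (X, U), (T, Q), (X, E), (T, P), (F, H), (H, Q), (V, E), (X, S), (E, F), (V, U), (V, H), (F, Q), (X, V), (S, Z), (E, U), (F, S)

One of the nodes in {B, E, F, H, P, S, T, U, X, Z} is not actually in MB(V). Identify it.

P

Recall MB(v) = parents ∪ children ∪ spouses, where spouses are the other parents of v's children.
V has parent X.
V has children B, E, H, S, U, Z.
For each child, the remaining parents (spouses of V):
  parents(E) \ {V} = {X}.
  S's other parents are F, X.
  Z's other parents are S, T.
  parents(U) \ {V} = {E, X}.
  H also has parents E, F, S.
  B also has parents H, X, Z.
MB(V) = {B, E, F, H, S, T, U, X, Z}.
P is neither a parent, child, nor co-parent of V, so it does not belong.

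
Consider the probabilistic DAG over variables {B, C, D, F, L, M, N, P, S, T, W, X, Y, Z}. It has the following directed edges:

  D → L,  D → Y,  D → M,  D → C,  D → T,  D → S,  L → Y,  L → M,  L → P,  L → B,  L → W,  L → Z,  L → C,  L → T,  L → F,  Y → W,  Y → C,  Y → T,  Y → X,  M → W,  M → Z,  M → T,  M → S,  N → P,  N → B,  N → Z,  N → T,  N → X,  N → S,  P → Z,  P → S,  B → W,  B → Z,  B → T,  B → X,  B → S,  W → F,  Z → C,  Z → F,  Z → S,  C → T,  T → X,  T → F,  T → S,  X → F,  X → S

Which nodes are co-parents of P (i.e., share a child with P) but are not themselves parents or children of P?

Children of P: S, Z.
  Z also has parents B, L, M, N.
  S's other parents are B, D, M, N, T, X, Z.
Excluding nodes already adjacent to P (L, N, S, Z), the co-parent-only contribution is {B, D, M, T, X}.

{B, D, M, T, X}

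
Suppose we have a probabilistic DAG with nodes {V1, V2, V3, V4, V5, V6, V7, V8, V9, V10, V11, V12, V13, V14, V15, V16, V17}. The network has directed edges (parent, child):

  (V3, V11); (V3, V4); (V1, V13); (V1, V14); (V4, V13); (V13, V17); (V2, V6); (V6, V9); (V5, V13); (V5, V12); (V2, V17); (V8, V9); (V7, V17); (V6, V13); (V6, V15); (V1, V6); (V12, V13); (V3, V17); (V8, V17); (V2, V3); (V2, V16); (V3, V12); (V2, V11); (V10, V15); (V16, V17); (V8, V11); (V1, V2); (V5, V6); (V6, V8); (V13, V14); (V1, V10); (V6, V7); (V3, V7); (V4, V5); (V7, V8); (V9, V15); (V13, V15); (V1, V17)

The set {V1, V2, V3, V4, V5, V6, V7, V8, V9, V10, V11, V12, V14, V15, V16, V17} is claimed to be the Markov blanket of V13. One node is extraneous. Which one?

Ch(V13) = {V14, V15, V17}.
V13's parents: V1, V4, V5, V6, V12.
Co-parents of V13 (other parents of its children):
  V14's other parent is V1.
  parents(V15) \ {V13} = {V6, V9, V10}.
  V17 also has parents V1, V2, V3, V7, V8, V16.
MB(V13) = {V1, V2, V3, V4, V5, V6, V7, V8, V9, V10, V12, V14, V15, V16, V17}.
V11 is neither a parent, child, nor co-parent of V13, so it does not belong.

V11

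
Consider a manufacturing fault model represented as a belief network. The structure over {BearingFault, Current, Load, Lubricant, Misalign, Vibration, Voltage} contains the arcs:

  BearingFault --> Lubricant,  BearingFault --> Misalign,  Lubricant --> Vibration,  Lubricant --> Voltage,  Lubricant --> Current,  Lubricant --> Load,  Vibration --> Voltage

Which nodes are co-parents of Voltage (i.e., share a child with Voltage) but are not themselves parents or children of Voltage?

{}

Voltage has no children, so it has no co-parents. The set is empty.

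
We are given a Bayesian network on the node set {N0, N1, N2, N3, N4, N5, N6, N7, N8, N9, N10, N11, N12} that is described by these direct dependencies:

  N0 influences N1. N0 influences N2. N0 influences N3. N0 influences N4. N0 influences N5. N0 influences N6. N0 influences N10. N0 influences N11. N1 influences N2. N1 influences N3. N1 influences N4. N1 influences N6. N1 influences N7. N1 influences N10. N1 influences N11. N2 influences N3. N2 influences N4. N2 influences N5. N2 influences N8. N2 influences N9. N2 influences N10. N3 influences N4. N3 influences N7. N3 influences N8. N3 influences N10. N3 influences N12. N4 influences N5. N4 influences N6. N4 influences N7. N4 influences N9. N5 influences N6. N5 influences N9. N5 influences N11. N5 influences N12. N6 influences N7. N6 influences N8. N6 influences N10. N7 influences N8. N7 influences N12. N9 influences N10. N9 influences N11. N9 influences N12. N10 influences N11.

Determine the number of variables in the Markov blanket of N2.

10

N2 has children N3, N4, N5, N8, N9, N10.
Parents of N2: N0, N1.
Other parents of N2's children:
  parents(N3) \ {N2} = {N0, N1}.
  N4's other parents are N0, N1, N3.
  parents(N5) \ {N2} = {N0, N4}.
  parents(N8) \ {N2} = {N3, N6, N7}.
  N9 also has parents N4, N5.
  N10's other parents are N0, N1, N3, N6, N9.
MB(N2) = {N0, N1, N3, N4, N5, N6, N7, N8, N9, N10}, which has 10 nodes.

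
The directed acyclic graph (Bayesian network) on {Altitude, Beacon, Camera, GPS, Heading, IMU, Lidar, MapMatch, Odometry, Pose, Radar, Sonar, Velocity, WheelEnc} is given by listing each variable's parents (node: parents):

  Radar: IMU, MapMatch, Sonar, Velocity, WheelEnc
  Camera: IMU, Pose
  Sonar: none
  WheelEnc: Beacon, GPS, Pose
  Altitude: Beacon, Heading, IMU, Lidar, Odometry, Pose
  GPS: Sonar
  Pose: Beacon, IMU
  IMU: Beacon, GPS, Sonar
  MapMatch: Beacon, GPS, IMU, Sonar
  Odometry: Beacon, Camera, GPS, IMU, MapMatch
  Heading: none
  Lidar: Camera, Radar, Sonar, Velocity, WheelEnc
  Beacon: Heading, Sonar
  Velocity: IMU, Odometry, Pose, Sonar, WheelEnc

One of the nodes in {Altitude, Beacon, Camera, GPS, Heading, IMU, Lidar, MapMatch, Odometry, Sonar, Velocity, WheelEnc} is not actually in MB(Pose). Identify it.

By definition, MB(Pose) is built from Pose's parents, Pose's children, and the co-parents of Pose.
Parents of Pose: Beacon, IMU.
Children of Pose: Altitude, Camera, Velocity, WheelEnc.
For each child, the remaining parents (spouses of Pose):
  parents(WheelEnc) \ {Pose} = {Beacon, GPS}.
  Camera's other parent is IMU.
  Velocity also has parents IMU, Odometry, Sonar, WheelEnc.
  Altitude's other parents are Beacon, Heading, IMU, Lidar, Odometry.
MB(Pose) = {Altitude, Beacon, Camera, GPS, Heading, IMU, Lidar, Odometry, Sonar, Velocity, WheelEnc}.
MapMatch is neither a parent, child, nor co-parent of Pose, so it does not belong.

MapMatch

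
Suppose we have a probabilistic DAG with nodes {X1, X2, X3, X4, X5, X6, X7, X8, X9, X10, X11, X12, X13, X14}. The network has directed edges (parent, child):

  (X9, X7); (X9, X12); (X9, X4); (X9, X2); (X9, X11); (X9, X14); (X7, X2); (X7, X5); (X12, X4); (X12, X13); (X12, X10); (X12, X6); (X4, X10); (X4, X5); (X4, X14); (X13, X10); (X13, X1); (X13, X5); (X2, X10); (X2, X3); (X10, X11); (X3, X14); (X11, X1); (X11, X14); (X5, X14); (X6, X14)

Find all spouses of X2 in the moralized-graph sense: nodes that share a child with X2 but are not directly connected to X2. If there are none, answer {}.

Children of X2: X3, X10.
  X10: X4, X12, X13
  X3: —
Excluding nodes already adjacent to X2 (X3, X7, X9, X10), the co-parent-only contribution is {X4, X12, X13}.

{X4, X12, X13}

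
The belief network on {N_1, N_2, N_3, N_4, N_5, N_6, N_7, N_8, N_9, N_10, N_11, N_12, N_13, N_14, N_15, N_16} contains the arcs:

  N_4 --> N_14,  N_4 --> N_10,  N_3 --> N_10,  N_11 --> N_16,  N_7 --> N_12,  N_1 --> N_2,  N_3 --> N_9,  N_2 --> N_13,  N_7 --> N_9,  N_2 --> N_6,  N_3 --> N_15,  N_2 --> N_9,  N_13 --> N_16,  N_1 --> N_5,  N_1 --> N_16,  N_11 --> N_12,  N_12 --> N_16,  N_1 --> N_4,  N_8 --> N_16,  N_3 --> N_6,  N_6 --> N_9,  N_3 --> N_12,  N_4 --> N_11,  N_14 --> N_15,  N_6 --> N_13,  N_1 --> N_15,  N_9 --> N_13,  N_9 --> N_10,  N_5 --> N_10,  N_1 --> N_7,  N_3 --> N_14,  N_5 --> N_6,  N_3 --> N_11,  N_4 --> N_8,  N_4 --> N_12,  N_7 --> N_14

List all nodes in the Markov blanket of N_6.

{N_2, N_3, N_5, N_7, N_9, N_13}

N_6's parents: N_2, N_3, N_5.
N_6 has children N_9, N_13.
Other parents of N_6's children:
  N_9's other parents are N_2, N_3, N_7.
  N_13 also has parents N_2, N_9.
So the Markov blanket of N_6 is {N_2, N_3, N_5, N_7, N_9, N_13}.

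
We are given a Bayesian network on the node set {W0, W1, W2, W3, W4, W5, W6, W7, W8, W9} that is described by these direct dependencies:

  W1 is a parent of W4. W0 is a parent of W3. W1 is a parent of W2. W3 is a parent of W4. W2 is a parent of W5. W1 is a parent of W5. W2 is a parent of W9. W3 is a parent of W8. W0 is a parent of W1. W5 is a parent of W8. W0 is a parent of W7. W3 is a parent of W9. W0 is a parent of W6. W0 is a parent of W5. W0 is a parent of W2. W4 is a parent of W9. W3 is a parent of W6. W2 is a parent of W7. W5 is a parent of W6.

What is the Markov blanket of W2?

{W0, W1, W3, W4, W5, W7, W9}

A node's Markov blanket = Pa ∪ Ch ∪ (parents of Ch other than the node itself).
W2 has parents W0, W1.
W2's children: W5, W7, W9.
Other parents of W2's children:
  W5: W0, W1
  W7: W0
  W9: W3, W4
Union: {W0, W1} ∪ {W5, W7, W9} ∪ {W0, W1, W3, W4} = {W0, W1, W3, W4, W5, W7, W9}.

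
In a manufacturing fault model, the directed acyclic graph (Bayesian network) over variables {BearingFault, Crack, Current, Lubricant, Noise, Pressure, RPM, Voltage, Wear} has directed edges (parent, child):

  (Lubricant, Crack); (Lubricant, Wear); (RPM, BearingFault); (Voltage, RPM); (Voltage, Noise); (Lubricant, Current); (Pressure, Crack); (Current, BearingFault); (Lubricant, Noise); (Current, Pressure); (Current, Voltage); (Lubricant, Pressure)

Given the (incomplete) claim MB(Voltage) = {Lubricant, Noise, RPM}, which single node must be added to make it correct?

Recall MB(v) = parents ∪ children ∪ spouses, where spouses are the other parents of v's children.
Ch(Voltage) = {Noise, RPM}.
Parents of Voltage: Current.
Other parents of Voltage's children:
  RPM: no additional parents.
  Noise also has parent Lubricant.
MB(Voltage) = {Current, Lubricant, Noise, RPM}.
Comparing with the claimed set, Current is missing.

Current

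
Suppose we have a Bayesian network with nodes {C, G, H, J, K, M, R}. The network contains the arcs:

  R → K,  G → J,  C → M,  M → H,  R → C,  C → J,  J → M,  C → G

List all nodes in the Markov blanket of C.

C has children G, J, M.
Pa(C) = {R}.
Other parents of C's children:
  G: no additional parents.
  J's other parent is G.
  parents(M) \ {C} = {J}.
Taking the union gives {G, J, M, R}.

{G, J, M, R}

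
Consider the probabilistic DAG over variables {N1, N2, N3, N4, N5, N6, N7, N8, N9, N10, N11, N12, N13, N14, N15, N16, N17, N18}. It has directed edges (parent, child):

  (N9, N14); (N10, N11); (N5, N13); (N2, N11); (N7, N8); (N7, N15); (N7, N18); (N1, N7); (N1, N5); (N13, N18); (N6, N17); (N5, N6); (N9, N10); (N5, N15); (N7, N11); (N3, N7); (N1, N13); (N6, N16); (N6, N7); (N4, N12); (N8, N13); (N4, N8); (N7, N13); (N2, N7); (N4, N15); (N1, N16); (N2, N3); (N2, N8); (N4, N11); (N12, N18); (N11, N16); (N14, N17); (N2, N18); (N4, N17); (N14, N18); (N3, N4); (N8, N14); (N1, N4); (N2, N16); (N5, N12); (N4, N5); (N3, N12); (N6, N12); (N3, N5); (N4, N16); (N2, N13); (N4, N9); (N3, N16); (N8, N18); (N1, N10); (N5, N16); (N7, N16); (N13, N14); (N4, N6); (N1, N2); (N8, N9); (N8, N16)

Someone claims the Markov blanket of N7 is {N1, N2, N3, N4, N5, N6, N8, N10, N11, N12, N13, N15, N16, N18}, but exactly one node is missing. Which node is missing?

By definition, MB(N7) is built from N7's parents, N7's children, and the co-parents of N7.
Ch(N7) = {N8, N11, N13, N15, N16, N18}.
N7 has parents N1, N2, N3, N6.
Co-parents of N7 (other parents of its children):
  N8 also has parents N2, N4.
  N11 also has parents N2, N4, N10.
  N13 also has parents N1, N2, N5, N8.
  N15's other parents are N4, N5.
  N16 also has parents N1, N2, N3, N4, N5, N6, N8, N11.
  N18's other parents are N2, N8, N12, N13, N14.
MB(N7) = {N1, N2, N3, N4, N5, N6, N8, N10, N11, N12, N13, N14, N15, N16, N18}.
Comparing with the claimed set, N14 is missing.

N14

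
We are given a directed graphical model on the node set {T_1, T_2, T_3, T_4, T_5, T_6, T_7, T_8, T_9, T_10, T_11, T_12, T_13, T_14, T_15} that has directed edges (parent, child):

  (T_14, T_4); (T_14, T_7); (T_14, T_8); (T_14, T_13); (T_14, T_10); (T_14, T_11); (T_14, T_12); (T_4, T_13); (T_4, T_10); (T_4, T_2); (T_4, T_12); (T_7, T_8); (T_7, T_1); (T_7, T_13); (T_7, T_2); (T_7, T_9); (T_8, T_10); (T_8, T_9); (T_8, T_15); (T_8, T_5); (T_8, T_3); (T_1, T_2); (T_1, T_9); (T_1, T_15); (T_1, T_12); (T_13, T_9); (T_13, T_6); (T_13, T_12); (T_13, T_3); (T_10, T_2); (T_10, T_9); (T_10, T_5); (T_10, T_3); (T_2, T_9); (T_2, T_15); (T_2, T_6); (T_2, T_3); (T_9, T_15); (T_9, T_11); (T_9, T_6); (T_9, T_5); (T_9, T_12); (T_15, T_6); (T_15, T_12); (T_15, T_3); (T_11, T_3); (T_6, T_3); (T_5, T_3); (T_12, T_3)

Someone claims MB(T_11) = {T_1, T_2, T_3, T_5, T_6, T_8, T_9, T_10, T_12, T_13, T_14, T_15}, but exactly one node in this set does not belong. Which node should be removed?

T_11's children: T_3.
T_11 has parents T_9, T_14.
Parents of each child, excluding T_11:
  T_3's other parents are T_2, T_5, T_6, T_8, T_10, T_12, T_13, T_15.
MB(T_11) = {T_2, T_3, T_5, T_6, T_8, T_9, T_10, T_12, T_13, T_14, T_15}.
T_1 is neither a parent, child, nor co-parent of T_11, so it does not belong.

T_1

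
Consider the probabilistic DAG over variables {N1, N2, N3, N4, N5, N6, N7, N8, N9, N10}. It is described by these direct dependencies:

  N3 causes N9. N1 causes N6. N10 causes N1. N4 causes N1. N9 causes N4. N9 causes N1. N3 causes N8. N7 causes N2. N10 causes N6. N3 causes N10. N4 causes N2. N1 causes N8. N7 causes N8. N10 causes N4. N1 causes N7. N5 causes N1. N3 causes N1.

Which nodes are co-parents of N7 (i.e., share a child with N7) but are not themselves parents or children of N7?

{N3, N4}

Children of N7: N2, N8.
  N8: N1, N3
  N2: N4
Excluding nodes already adjacent to N7 (N1, N2, N8), the co-parent-only contribution is {N3, N4}.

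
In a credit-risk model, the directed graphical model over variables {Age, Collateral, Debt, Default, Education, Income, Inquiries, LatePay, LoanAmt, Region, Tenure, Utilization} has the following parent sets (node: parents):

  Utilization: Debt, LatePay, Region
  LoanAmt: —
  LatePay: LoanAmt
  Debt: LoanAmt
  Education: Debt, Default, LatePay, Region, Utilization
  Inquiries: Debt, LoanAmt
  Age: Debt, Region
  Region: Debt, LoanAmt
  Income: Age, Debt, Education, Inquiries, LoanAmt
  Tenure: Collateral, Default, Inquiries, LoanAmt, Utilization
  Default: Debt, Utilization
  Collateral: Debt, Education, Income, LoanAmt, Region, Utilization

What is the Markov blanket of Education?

{Age, Collateral, Debt, Default, Income, Inquiries, LatePay, LoanAmt, Region, Utilization}

Children of Education: Collateral, Income.
Education's parents: Debt, Default, LatePay, Region, Utilization.
Parents of each child, excluding Education:
  Income's other parents are Age, Debt, Inquiries, LoanAmt.
  parents(Collateral) \ {Education} = {Debt, Income, LoanAmt, Region, Utilization}.
Taking the union gives {Age, Collateral, Debt, Default, Income, Inquiries, LatePay, LoanAmt, Region, Utilization}.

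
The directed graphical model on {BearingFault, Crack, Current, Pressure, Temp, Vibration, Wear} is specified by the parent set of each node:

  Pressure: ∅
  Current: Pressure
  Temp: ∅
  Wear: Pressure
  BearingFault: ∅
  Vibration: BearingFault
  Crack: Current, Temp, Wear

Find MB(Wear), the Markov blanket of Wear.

{Crack, Current, Pressure, Temp}

A node's Markov blanket = Pa ∪ Ch ∪ (parents of Ch other than the node itself).
Ch(Wear) = {Crack}.
Wear has parent Pressure.
Parents of each child, excluding Wear:
  Crack: Current, Temp
Taking the union gives {Crack, Current, Pressure, Temp}.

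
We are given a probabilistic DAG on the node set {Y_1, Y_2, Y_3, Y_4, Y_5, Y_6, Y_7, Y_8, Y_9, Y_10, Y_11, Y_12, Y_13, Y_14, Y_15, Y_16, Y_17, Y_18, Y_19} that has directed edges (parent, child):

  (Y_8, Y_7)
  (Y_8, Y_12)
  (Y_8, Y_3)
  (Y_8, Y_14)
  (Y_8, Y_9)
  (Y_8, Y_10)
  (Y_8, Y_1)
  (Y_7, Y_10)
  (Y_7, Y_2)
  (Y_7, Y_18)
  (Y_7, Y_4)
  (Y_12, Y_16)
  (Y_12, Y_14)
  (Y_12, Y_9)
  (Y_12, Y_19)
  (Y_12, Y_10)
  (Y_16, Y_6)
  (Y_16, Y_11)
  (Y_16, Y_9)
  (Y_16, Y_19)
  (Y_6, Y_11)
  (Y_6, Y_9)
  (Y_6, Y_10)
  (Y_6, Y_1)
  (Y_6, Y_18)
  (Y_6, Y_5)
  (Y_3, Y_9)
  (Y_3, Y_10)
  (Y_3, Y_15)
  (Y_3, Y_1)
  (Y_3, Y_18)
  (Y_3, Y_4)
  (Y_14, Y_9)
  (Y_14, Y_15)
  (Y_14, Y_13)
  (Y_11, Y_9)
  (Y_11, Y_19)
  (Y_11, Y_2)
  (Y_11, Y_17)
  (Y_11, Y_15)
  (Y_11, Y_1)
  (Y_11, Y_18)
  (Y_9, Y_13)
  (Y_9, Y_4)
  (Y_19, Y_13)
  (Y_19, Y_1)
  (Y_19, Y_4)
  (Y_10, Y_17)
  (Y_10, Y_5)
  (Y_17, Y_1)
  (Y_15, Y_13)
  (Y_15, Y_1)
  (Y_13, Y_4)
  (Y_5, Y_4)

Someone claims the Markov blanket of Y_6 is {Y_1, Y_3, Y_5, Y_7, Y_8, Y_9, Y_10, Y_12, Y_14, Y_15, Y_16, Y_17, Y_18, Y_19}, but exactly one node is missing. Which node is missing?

Y_11

Recall MB(v) = parents ∪ children ∪ spouses, where spouses are the other parents of v's children.
Parents of Y_6: Y_16.
Ch(Y_6) = {Y_1, Y_5, Y_9, Y_10, Y_11, Y_18}.
For each child, the remaining parents (spouses of Y_6):
  parents(Y_11) \ {Y_6} = {Y_16}.
  Y_9 also has parents Y_3, Y_8, Y_11, Y_12, Y_14, Y_16.
  parents(Y_10) \ {Y_6} = {Y_3, Y_7, Y_8, Y_12}.
  parents(Y_1) \ {Y_6} = {Y_3, Y_8, Y_11, Y_15, Y_17, Y_19}.
  parents(Y_18) \ {Y_6} = {Y_3, Y_7, Y_11}.
  Y_5 also has parent Y_10.
MB(Y_6) = {Y_1, Y_3, Y_5, Y_7, Y_8, Y_9, Y_10, Y_11, Y_12, Y_14, Y_15, Y_16, Y_17, Y_18, Y_19}.
Comparing with the claimed set, Y_11 is missing.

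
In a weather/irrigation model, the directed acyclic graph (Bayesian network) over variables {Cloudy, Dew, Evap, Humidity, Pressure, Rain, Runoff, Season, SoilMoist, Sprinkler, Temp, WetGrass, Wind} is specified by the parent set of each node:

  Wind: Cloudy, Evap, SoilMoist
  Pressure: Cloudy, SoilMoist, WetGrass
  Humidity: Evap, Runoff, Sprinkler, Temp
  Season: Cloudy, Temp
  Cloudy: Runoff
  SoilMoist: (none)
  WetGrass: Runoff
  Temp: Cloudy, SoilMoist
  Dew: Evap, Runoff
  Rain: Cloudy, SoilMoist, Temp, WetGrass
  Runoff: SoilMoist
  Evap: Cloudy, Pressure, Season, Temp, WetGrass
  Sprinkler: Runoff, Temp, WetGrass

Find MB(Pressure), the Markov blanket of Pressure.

{Cloudy, Evap, Season, SoilMoist, Temp, WetGrass}

The Markov blanket of a node is its parents, its children, and the other parents of its children.
Pa(Pressure) = {Cloudy, SoilMoist, WetGrass}.
Pressure's children: Evap.
For each child, the remaining parents (spouses of Pressure):
  Evap also has parents Cloudy, Season, Temp, WetGrass.
Taking the union gives {Cloudy, Evap, Season, SoilMoist, Temp, WetGrass}.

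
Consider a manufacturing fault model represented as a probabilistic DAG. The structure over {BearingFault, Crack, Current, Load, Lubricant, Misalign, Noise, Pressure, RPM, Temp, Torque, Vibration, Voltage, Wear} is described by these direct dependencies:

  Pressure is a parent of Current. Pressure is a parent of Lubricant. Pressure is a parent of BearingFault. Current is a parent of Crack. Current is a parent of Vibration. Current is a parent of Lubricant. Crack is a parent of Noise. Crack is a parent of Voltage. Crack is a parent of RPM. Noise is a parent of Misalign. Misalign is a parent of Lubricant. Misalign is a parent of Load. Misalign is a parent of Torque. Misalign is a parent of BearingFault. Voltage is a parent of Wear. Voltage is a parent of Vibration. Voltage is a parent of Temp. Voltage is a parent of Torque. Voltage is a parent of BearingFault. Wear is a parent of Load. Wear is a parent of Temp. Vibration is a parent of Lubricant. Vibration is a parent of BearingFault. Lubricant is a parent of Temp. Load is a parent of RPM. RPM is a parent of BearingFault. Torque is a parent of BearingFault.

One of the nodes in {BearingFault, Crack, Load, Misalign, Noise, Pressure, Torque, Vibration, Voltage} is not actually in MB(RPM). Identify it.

Noise

RPM's parents: Crack, Load.
Children of RPM: BearingFault.
Co-parents of RPM (other parents of its children):
  BearingFault's other parents are Misalign, Pressure, Torque, Vibration, Voltage.
MB(RPM) = {BearingFault, Crack, Load, Misalign, Pressure, Torque, Vibration, Voltage}.
Noise is neither a parent, child, nor co-parent of RPM, so it does not belong.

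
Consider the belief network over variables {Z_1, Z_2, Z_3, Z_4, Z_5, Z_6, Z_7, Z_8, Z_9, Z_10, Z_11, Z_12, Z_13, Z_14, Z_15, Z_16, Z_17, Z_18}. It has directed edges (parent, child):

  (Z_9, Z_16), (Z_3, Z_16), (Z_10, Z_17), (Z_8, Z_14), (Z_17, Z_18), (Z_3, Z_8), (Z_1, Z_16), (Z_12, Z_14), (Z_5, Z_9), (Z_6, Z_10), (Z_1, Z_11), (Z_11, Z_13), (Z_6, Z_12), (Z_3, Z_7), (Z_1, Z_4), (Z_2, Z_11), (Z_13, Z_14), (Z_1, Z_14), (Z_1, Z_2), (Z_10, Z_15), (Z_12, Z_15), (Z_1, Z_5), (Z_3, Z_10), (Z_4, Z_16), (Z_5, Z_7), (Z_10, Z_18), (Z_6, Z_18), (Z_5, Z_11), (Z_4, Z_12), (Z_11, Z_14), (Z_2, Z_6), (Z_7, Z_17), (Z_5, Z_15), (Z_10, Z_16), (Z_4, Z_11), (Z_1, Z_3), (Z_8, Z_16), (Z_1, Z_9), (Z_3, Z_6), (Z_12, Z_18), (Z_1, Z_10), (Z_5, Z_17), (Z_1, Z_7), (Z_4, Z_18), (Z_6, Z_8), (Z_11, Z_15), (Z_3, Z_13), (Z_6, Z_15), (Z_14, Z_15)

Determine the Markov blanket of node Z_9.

{Z_1, Z_3, Z_4, Z_5, Z_8, Z_10, Z_16}

The Markov blanket of a node is its parents, its children, and the other parents of its children.
Z_9 has parents Z_1, Z_5.
Z_9's children: Z_16.
For each child, the remaining parents (spouses of Z_9):
  Z_16: Z_1, Z_3, Z_4, Z_8, Z_10
Union: {Z_1, Z_5} ∪ {Z_16} ∪ {Z_1, Z_3, Z_4, Z_8, Z_10} = {Z_1, Z_3, Z_4, Z_5, Z_8, Z_10, Z_16}.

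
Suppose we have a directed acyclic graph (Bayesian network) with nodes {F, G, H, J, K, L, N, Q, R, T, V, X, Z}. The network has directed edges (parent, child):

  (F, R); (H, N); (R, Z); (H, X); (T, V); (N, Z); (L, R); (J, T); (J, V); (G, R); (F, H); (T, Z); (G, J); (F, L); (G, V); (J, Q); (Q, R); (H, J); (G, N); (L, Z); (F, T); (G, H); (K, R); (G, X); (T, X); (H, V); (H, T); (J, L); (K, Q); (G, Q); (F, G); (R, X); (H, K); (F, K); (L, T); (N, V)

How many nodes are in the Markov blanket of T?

10

Recall MB(v) = parents ∪ children ∪ spouses, where spouses are the other parents of v's children.
T has children V, X, Z.
Pa(T) = {F, H, J, L}.
Other parents of T's children:
  V: G, H, J, N
  X: G, H, R
  Z: L, N, R
MB(T) = {F, G, H, J, L, N, R, V, X, Z}, which has 10 nodes.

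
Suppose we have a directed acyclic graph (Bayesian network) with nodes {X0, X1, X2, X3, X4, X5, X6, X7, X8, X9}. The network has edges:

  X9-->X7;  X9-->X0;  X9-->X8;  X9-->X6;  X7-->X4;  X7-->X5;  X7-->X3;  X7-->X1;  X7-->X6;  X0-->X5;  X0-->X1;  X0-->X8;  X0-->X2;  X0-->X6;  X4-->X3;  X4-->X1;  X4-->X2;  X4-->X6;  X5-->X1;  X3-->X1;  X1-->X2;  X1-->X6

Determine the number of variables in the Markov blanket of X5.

A node's Markov blanket = Pa ∪ Ch ∪ (parents of Ch other than the node itself).
Pa(X5) = {X0, X7}.
Children of X5: X1.
Co-parents of X5 (other parents of its children):
  X1: X0, X3, X4, X7
MB(X5) = {X0, X1, X3, X4, X7}, which has 5 nodes.

5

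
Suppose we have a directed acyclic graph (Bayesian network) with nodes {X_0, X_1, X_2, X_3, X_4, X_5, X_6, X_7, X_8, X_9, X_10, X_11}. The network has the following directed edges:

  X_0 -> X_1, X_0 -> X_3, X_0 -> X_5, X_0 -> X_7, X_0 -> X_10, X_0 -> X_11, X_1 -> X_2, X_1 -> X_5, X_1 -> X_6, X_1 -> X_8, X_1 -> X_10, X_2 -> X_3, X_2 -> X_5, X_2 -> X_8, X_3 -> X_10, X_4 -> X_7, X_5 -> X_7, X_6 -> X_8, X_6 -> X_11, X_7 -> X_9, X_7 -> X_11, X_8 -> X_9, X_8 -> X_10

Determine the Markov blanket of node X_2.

Parents of X_2: X_1.
Ch(X_2) = {X_3, X_5, X_8}.
Other parents of X_2's children:
  X_3's other parent is X_0.
  parents(X_5) \ {X_2} = {X_0, X_1}.
  X_8 also has parents X_1, X_6.
MB(X_2) = {X_0, X_1, X_3, X_5, X_6, X_8}.

{X_0, X_1, X_3, X_5, X_6, X_8}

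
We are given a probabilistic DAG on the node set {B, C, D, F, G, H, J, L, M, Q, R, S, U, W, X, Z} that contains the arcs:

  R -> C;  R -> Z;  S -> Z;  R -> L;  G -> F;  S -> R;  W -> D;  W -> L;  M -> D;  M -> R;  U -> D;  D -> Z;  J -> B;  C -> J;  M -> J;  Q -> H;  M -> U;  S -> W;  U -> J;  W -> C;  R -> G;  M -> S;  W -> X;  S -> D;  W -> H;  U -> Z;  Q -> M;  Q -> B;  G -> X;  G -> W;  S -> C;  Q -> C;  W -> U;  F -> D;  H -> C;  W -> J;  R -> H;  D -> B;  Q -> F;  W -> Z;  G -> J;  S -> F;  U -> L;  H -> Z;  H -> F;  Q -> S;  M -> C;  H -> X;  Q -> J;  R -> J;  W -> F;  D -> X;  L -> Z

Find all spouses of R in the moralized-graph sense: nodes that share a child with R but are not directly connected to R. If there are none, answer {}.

{D, Q, U, W}

Children of R: C, G, H, J, L, Z.
  G: no additional parents.
  parents(H) \ {R} = {Q, W}.
  L also has parents U, W.
  parents(Z) \ {R} = {D, H, L, S, U, W}.
  parents(C) \ {R} = {H, M, Q, S, W}.
  parents(J) \ {R} = {C, G, M, Q, U, W}.
Excluding nodes already adjacent to R (C, G, H, J, L, M, S, Z), the co-parent-only contribution is {D, Q, U, W}.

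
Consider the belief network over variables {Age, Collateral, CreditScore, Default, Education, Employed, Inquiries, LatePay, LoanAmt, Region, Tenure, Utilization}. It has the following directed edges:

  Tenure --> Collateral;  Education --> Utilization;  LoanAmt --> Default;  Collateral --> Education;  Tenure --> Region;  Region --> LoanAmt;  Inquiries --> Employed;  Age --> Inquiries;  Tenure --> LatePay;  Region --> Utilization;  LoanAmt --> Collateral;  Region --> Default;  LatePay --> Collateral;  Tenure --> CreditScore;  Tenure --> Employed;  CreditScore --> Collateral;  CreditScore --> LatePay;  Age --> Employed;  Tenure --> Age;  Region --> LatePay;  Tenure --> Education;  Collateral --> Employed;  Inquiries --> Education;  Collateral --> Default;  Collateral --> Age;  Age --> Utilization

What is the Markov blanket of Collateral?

{Age, CreditScore, Default, Education, Employed, Inquiries, LatePay, LoanAmt, Region, Tenure}

A node's Markov blanket = Pa ∪ Ch ∪ (parents of Ch other than the node itself).
Collateral's parents: CreditScore, LatePay, LoanAmt, Tenure.
Ch(Collateral) = {Age, Default, Education, Employed}.
For each child, the remaining parents (spouses of Collateral):
  Age's other parent is Tenure.
  Employed also has parents Age, Inquiries, Tenure.
  parents(Education) \ {Collateral} = {Inquiries, Tenure}.
  Default's other parents are LoanAmt, Region.
So the Markov blanket of Collateral is {Age, CreditScore, Default, Education, Employed, Inquiries, LatePay, LoanAmt, Region, Tenure}.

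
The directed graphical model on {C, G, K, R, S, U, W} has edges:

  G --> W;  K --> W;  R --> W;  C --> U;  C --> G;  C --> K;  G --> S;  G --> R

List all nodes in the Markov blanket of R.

The Markov blanket of a node is its parents, its children, and the other parents of its children.
Children of R: W.
Pa(R) = {G}.
Co-parents of R (other parents of its children):
  W: G, K
MB(R) = {G, K, W}.

{G, K, W}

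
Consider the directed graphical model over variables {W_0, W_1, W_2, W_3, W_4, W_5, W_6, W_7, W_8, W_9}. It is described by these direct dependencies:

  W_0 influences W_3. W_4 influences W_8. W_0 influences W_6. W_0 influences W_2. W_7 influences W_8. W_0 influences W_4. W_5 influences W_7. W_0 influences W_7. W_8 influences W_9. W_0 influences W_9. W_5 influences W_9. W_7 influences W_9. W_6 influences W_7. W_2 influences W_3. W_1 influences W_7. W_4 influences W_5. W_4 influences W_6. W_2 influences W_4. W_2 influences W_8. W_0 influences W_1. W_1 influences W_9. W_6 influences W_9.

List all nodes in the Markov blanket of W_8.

A node's Markov blanket = Pa ∪ Ch ∪ (parents of Ch other than the node itself).
Pa(W_8) = {W_2, W_4, W_7}.
W_8's children: W_9.
Other parents of W_8's children:
  W_9 also has parents W_0, W_1, W_5, W_6, W_7.
So the Markov blanket of W_8 is {W_0, W_1, W_2, W_4, W_5, W_6, W_7, W_9}.

{W_0, W_1, W_2, W_4, W_5, W_6, W_7, W_9}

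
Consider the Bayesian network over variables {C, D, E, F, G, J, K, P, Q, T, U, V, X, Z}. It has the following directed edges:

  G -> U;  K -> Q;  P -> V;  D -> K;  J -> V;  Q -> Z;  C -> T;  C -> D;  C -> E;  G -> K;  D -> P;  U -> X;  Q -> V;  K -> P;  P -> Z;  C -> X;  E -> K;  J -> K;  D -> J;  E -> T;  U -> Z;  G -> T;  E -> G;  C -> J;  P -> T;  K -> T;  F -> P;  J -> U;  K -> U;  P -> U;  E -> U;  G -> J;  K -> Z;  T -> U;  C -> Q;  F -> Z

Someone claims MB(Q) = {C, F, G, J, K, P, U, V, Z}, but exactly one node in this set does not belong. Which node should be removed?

Recall MB(v) = parents ∪ children ∪ spouses, where spouses are the other parents of v's children.
Parents of Q: C, K.
Q's children: V, Z.
For each child, the remaining parents (spouses of Q):
  parents(V) \ {Q} = {J, P}.
  parents(Z) \ {Q} = {F, K, P, U}.
MB(Q) = {C, F, J, K, P, U, V, Z}.
G is neither a parent, child, nor co-parent of Q, so it does not belong.

G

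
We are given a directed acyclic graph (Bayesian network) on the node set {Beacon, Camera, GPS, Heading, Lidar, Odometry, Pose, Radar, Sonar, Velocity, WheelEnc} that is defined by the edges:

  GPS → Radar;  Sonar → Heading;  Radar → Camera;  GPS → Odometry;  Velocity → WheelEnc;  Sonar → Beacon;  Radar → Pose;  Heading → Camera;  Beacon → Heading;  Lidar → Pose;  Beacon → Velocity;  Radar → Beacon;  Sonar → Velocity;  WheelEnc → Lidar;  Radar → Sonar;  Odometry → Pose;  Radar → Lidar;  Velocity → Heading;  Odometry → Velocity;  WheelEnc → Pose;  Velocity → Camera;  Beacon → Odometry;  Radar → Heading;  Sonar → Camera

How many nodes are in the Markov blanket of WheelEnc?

5

By definition, MB(WheelEnc) is built from WheelEnc's parents, WheelEnc's children, and the co-parents of WheelEnc.
WheelEnc has parent Velocity.
WheelEnc has children Lidar, Pose.
Parents of each child, excluding WheelEnc:
  parents(Lidar) \ {WheelEnc} = {Radar}.
  parents(Pose) \ {WheelEnc} = {Lidar, Odometry, Radar}.
MB(WheelEnc) = {Lidar, Odometry, Pose, Radar, Velocity}, which has 5 nodes.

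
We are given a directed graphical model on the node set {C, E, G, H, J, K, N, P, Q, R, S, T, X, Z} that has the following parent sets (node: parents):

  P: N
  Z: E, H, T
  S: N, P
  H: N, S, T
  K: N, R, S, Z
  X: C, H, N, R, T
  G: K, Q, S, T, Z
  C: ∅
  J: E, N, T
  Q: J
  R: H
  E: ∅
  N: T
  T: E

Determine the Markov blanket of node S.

{G, H, K, N, P, Q, R, T, Z}

Parents of S: N, P.
S's children: G, H, K.
Other parents of S's children:
  H also has parents N, T.
  K also has parents N, R, Z.
  G also has parents K, Q, T, Z.
Taking the union gives {G, H, K, N, P, Q, R, T, Z}.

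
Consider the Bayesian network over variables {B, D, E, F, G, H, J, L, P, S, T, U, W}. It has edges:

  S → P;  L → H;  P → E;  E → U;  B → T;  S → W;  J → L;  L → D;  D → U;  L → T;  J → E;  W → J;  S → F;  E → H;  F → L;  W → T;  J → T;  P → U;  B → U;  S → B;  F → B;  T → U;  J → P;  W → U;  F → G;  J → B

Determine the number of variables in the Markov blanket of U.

A node's Markov blanket = Pa ∪ Ch ∪ (parents of Ch other than the node itself).
U has no children.
U has parents B, D, E, P, T, W.
U has no children, so there are no co-parents.
MB(U) = {B, D, E, P, T, W}, which has 6 nodes.

6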